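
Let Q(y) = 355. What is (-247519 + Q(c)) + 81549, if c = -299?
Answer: -165615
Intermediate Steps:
(-247519 + Q(c)) + 81549 = (-247519 + 355) + 81549 = -247164 + 81549 = -165615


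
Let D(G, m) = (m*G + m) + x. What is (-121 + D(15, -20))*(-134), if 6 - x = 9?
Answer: 59496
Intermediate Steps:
x = -3 (x = 6 - 1*9 = 6 - 9 = -3)
D(G, m) = -3 + m + G*m (D(G, m) = (m*G + m) - 3 = (G*m + m) - 3 = (m + G*m) - 3 = -3 + m + G*m)
(-121 + D(15, -20))*(-134) = (-121 + (-3 - 20 + 15*(-20)))*(-134) = (-121 + (-3 - 20 - 300))*(-134) = (-121 - 323)*(-134) = -444*(-134) = 59496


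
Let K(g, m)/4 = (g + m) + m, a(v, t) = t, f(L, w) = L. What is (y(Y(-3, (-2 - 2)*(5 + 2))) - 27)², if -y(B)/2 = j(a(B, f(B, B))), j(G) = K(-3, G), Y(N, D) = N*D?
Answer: 1814409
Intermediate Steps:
Y(N, D) = D*N
K(g, m) = 4*g + 8*m (K(g, m) = 4*((g + m) + m) = 4*(g + 2*m) = 4*g + 8*m)
j(G) = -12 + 8*G (j(G) = 4*(-3) + 8*G = -12 + 8*G)
y(B) = 24 - 16*B (y(B) = -2*(-12 + 8*B) = 24 - 16*B)
(y(Y(-3, (-2 - 2)*(5 + 2))) - 27)² = ((24 - 16*(-2 - 2)*(5 + 2)*(-3)) - 27)² = ((24 - 16*(-4*7)*(-3)) - 27)² = ((24 - (-448)*(-3)) - 27)² = ((24 - 16*84) - 27)² = ((24 - 1344) - 27)² = (-1320 - 27)² = (-1347)² = 1814409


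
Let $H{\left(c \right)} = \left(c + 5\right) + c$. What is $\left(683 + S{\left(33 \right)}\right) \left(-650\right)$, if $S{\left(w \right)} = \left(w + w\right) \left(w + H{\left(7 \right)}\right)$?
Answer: $-2674750$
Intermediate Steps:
$H{\left(c \right)} = 5 + 2 c$ ($H{\left(c \right)} = \left(5 + c\right) + c = 5 + 2 c$)
$S{\left(w \right)} = 2 w \left(19 + w\right)$ ($S{\left(w \right)} = \left(w + w\right) \left(w + \left(5 + 2 \cdot 7\right)\right) = 2 w \left(w + \left(5 + 14\right)\right) = 2 w \left(w + 19\right) = 2 w \left(19 + w\right)$)
$\left(683 + S{\left(33 \right)}\right) \left(-650\right) = \left(683 + 2 \cdot 33 \left(19 + 33\right)\right) \left(-650\right) = \left(683 + 2 \cdot 33 \cdot 52\right) \left(-650\right) = \left(683 + 3432\right) \left(-650\right) = 4115 \left(-650\right) = -2674750$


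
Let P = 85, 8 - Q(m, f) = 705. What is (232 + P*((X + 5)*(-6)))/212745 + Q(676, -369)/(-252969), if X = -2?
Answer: -20007833/5979765545 ≈ -0.0033459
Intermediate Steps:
Q(m, f) = -697 (Q(m, f) = 8 - 1*705 = 8 - 705 = -697)
(232 + P*((X + 5)*(-6)))/212745 + Q(676, -369)/(-252969) = (232 + 85*((-2 + 5)*(-6)))/212745 - 697/(-252969) = (232 + 85*(3*(-6)))*(1/212745) - 697*(-1/252969) = (232 + 85*(-18))*(1/212745) + 697/252969 = (232 - 1530)*(1/212745) + 697/252969 = -1298*1/212745 + 697/252969 = -1298/212745 + 697/252969 = -20007833/5979765545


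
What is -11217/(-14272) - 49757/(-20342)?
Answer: 469154059/145160512 ≈ 3.2320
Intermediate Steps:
-11217/(-14272) - 49757/(-20342) = -11217*(-1/14272) - 49757*(-1/20342) = 11217/14272 + 49757/20342 = 469154059/145160512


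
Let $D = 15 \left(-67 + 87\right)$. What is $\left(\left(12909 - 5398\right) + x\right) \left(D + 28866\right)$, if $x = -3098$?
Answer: $128709558$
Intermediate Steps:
$D = 300$ ($D = 15 \cdot 20 = 300$)
$\left(\left(12909 - 5398\right) + x\right) \left(D + 28866\right) = \left(\left(12909 - 5398\right) - 3098\right) \left(300 + 28866\right) = \left(7511 - 3098\right) 29166 = 4413 \cdot 29166 = 128709558$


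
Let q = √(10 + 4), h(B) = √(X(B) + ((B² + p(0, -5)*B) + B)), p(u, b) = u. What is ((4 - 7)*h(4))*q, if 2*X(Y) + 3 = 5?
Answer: -21*√6 ≈ -51.439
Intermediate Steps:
X(Y) = 1 (X(Y) = -3/2 + (½)*5 = -3/2 + 5/2 = 1)
h(B) = √(1 + B + B²) (h(B) = √(1 + ((B² + 0*B) + B)) = √(1 + ((B² + 0) + B)) = √(1 + (B² + B)) = √(1 + (B + B²)) = √(1 + B + B²))
q = √14 ≈ 3.7417
((4 - 7)*h(4))*q = ((4 - 7)*√(1 + 4 + 4²))*√14 = (-3*√(1 + 4 + 16))*√14 = (-3*√21)*√14 = -21*√6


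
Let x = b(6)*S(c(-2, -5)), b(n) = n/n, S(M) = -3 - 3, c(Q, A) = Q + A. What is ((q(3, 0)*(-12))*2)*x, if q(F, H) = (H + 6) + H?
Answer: 864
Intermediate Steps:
c(Q, A) = A + Q
q(F, H) = 6 + 2*H (q(F, H) = (6 + H) + H = 6 + 2*H)
S(M) = -6
b(n) = 1
x = -6 (x = 1*(-6) = -6)
((q(3, 0)*(-12))*2)*x = (((6 + 2*0)*(-12))*2)*(-6) = (((6 + 0)*(-12))*2)*(-6) = ((6*(-12))*2)*(-6) = -72*2*(-6) = -144*(-6) = 864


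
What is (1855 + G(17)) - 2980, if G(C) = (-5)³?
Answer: -1250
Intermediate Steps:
G(C) = -125
(1855 + G(17)) - 2980 = (1855 - 125) - 2980 = 1730 - 2980 = -1250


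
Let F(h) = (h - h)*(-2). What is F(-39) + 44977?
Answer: 44977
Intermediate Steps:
F(h) = 0 (F(h) = 0*(-2) = 0)
F(-39) + 44977 = 0 + 44977 = 44977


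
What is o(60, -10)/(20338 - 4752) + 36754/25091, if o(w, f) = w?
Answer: 287176652/195534163 ≈ 1.4687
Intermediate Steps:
o(60, -10)/(20338 - 4752) + 36754/25091 = 60/(20338 - 4752) + 36754/25091 = 60/15586 + 36754*(1/25091) = 60*(1/15586) + 36754/25091 = 30/7793 + 36754/25091 = 287176652/195534163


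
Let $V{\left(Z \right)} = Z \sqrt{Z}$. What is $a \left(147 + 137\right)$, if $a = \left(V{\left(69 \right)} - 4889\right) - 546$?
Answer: $-1543540 + 19596 \sqrt{69} \approx -1.3808 \cdot 10^{6}$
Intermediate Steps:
$V{\left(Z \right)} = Z^{\frac{3}{2}}$
$a = -5435 + 69 \sqrt{69}$ ($a = \left(69^{\frac{3}{2}} - 4889\right) - 546 = \left(69 \sqrt{69} - 4889\right) - 546 = \left(-4889 + 69 \sqrt{69}\right) - 546 = -5435 + 69 \sqrt{69} \approx -4861.8$)
$a \left(147 + 137\right) = \left(-5435 + 69 \sqrt{69}\right) \left(147 + 137\right) = \left(-5435 + 69 \sqrt{69}\right) 284 = -1543540 + 19596 \sqrt{69}$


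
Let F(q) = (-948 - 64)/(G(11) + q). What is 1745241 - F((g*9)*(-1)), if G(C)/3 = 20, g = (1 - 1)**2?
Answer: 26178868/15 ≈ 1.7453e+6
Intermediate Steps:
g = 0 (g = 0**2 = 0)
G(C) = 60 (G(C) = 3*20 = 60)
F(q) = -1012/(60 + q) (F(q) = (-948 - 64)/(60 + q) = -1012/(60 + q))
1745241 - F((g*9)*(-1)) = 1745241 - (-1012)/(60 + (0*9)*(-1)) = 1745241 - (-1012)/(60 + 0*(-1)) = 1745241 - (-1012)/(60 + 0) = 1745241 - (-1012)/60 = 1745241 - 1*(-253/15) = 1745241 + 253/15 = 26178868/15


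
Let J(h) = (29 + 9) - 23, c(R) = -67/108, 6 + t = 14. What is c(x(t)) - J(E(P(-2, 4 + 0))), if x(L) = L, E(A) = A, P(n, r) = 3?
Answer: -1687/108 ≈ -15.620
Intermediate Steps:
t = 8 (t = -6 + 14 = 8)
c(R) = -67/108 (c(R) = -67*1/108 = -67/108)
J(h) = 15 (J(h) = 38 - 23 = 15)
c(x(t)) - J(E(P(-2, 4 + 0))) = -67/108 - 1*15 = -67/108 - 15 = -1687/108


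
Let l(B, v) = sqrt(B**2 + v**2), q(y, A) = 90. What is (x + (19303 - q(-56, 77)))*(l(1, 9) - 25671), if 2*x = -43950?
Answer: 70903302 - 2762*sqrt(82) ≈ 7.0878e+7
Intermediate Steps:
x = -21975 (x = (1/2)*(-43950) = -21975)
(x + (19303 - q(-56, 77)))*(l(1, 9) - 25671) = (-21975 + (19303 - 1*90))*(sqrt(1**2 + 9**2) - 25671) = (-21975 + (19303 - 90))*(sqrt(1 + 81) - 25671) = (-21975 + 19213)*(sqrt(82) - 25671) = -2762*(-25671 + sqrt(82)) = 70903302 - 2762*sqrt(82)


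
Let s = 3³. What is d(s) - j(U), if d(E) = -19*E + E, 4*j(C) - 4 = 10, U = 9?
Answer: -979/2 ≈ -489.50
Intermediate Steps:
j(C) = 7/2 (j(C) = 1 + (¼)*10 = 1 + 5/2 = 7/2)
s = 27
d(E) = -18*E
d(s) - j(U) = -18*27 - 1*7/2 = -486 - 7/2 = -979/2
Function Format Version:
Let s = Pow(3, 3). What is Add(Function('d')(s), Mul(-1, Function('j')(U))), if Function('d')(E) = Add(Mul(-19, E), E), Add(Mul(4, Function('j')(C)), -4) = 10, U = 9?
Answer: Rational(-979, 2) ≈ -489.50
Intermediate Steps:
Function('j')(C) = Rational(7, 2) (Function('j')(C) = Add(1, Mul(Rational(1, 4), 10)) = Add(1, Rational(5, 2)) = Rational(7, 2))
s = 27
Function('d')(E) = Mul(-18, E)
Add(Function('d')(s), Mul(-1, Function('j')(U))) = Add(Mul(-18, 27), Mul(-1, Rational(7, 2))) = Add(-486, Rational(-7, 2)) = Rational(-979, 2)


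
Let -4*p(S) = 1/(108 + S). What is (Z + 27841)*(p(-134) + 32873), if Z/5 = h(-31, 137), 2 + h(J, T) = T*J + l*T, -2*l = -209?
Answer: 534552217101/208 ≈ 2.5700e+9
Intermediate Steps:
l = 209/2 (l = -½*(-209) = 209/2 ≈ 104.50)
h(J, T) = -2 + 209*T/2 + J*T (h(J, T) = -2 + (T*J + 209*T/2) = -2 + (J*T + 209*T/2) = -2 + (209*T/2 + J*T) = -2 + 209*T/2 + J*T)
p(S) = -1/(4*(108 + S))
Z = 100675/2 (Z = 5*(-2 + (209/2)*137 - 31*137) = 5*(-2 + 28633/2 - 4247) = 5*(20135/2) = 100675/2 ≈ 50338.)
(Z + 27841)*(p(-134) + 32873) = (100675/2 + 27841)*(-1/(432 + 4*(-134)) + 32873) = 156357*(-1/(432 - 536) + 32873)/2 = 156357*(-1/(-104) + 32873)/2 = 156357*(-1*(-1/104) + 32873)/2 = 156357*(1/104 + 32873)/2 = (156357/2)*(3418793/104) = 534552217101/208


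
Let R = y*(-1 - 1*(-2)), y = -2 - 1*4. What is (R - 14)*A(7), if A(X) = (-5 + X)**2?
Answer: -80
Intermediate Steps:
y = -6 (y = -2 - 4 = -6)
R = -6 (R = -6*(-1 - 1*(-2)) = -6*(-1 + 2) = -6*1 = -6)
(R - 14)*A(7) = (-6 - 14)*(-5 + 7)**2 = -20*2**2 = -20*4 = -80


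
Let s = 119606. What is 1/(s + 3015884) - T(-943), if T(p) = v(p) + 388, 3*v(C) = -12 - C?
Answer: -6568851547/9406470 ≈ -698.33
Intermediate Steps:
v(C) = -4 - C/3 (v(C) = (-12 - C)/3 = -4 - C/3)
T(p) = 384 - p/3 (T(p) = (-4 - p/3) + 388 = 384 - p/3)
1/(s + 3015884) - T(-943) = 1/(119606 + 3015884) - (384 - ⅓*(-943)) = 1/3135490 - (384 + 943/3) = 1/3135490 - 1*2095/3 = 1/3135490 - 2095/3 = -6568851547/9406470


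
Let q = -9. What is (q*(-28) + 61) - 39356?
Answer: -39043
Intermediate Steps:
(q*(-28) + 61) - 39356 = (-9*(-28) + 61) - 39356 = (252 + 61) - 39356 = 313 - 39356 = -39043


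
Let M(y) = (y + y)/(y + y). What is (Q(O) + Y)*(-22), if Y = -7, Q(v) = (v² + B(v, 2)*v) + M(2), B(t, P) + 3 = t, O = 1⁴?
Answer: 154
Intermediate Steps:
O = 1
M(y) = 1 (M(y) = (2*y)/((2*y)) = (2*y)*(1/(2*y)) = 1)
B(t, P) = -3 + t
Q(v) = 1 + v² + v*(-3 + v) (Q(v) = (v² + (-3 + v)*v) + 1 = (v² + v*(-3 + v)) + 1 = 1 + v² + v*(-3 + v))
(Q(O) + Y)*(-22) = ((1 + 1² + 1*(-3 + 1)) - 7)*(-22) = ((1 + 1 + 1*(-2)) - 7)*(-22) = ((1 + 1 - 2) - 7)*(-22) = (0 - 7)*(-22) = -7*(-22) = 154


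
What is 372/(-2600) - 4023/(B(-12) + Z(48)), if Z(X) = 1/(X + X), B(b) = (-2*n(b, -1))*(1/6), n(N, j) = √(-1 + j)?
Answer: -83741919/443950 - 4119552*I*√2/683 ≈ -188.63 - 8529.9*I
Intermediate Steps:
B(b) = -I*√2/3 (B(b) = (-2*√(-1 - 1))*(1/6) = (-2*I*√2)*(1*(⅙)) = -2*I*√2*(⅙) = -I*√2/3)
Z(X) = 1/(2*X)
372/(-2600) - 4023/(B(-12) + Z(48)) = 372/(-2600) - 4023/(-I*√2/3 + (½)/48) = 372*(-1/2600) - 4023/(-I*√2/3 + (½)*(1/48)) = -93/650 - 4023/(-I*√2/3 + 1/96) = -93/650 - 4023/(1/96 - I*√2/3)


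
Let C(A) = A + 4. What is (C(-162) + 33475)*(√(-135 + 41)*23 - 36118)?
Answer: -1203343406 + 766291*I*√94 ≈ -1.2033e+9 + 7.4295e+6*I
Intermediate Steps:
C(A) = 4 + A
(C(-162) + 33475)*(√(-135 + 41)*23 - 36118) = ((4 - 162) + 33475)*(√(-135 + 41)*23 - 36118) = (-158 + 33475)*(√(-94)*23 - 36118) = 33317*((I*√94)*23 - 36118) = 33317*(23*I*√94 - 36118) = 33317*(-36118 + 23*I*√94) = -1203343406 + 766291*I*√94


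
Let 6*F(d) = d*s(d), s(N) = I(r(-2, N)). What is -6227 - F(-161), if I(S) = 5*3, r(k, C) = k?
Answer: -11649/2 ≈ -5824.5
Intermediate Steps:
I(S) = 15
s(N) = 15
F(d) = 5*d/2 (F(d) = (d*15)/6 = (15*d)/6 = 5*d/2)
-6227 - F(-161) = -6227 - 5*(-161)/2 = -6227 - 1*(-805/2) = -6227 + 805/2 = -11649/2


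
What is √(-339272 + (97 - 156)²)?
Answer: I*√335791 ≈ 579.47*I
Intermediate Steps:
√(-339272 + (97 - 156)²) = √(-339272 + (-59)²) = √(-339272 + 3481) = √(-335791) = I*√335791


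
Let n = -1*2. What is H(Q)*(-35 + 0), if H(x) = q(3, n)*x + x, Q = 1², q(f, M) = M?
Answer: 35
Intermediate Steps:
n = -2
Q = 1
H(x) = -x (H(x) = -2*x + x = -x)
H(Q)*(-35 + 0) = (-1*1)*(-35 + 0) = -1*(-35) = 35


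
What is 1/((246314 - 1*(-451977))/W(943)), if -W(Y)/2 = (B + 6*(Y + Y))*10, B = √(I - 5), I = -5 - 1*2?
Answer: -226320/698291 - 40*I*√3/698291 ≈ -0.32411 - 9.9217e-5*I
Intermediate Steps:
I = -7 (I = -5 - 2 = -7)
B = 2*I*√3 (B = √(-7 - 5) = √(-12) = 2*I*√3 ≈ 3.4641*I)
W(Y) = -240*Y - 40*I*√3 (W(Y) = -2*(2*I*√3 + 6*(Y + Y))*10 = -2*(2*I*√3 + 6*(2*Y))*10 = -2*(2*I*√3 + 12*Y)*10 = -2*(12*Y + 2*I*√3)*10 = -2*(120*Y + 20*I*√3) = -240*Y - 40*I*√3)
1/((246314 - 1*(-451977))/W(943)) = 1/((246314 - 1*(-451977))/(-240*943 - 40*I*√3)) = 1/((246314 + 451977)/(-226320 - 40*I*√3)) = 1/(698291/(-226320 - 40*I*√3)) = -226320/698291 - 40*I*√3/698291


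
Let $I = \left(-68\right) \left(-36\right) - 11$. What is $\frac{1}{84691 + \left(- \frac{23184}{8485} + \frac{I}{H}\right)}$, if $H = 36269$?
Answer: $\frac{307742465}{26062196920764} \approx 1.1808 \cdot 10^{-5}$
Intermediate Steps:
$I = 2437$ ($I = 2448 - 11 = 2437$)
$\frac{1}{84691 + \left(- \frac{23184}{8485} + \frac{I}{H}\right)} = \frac{1}{84691 + \left(- \frac{23184}{8485} + \frac{2437}{36269}\right)} = \frac{1}{84691 - \frac{820182551}{307742465}} = \frac{1}{\frac{26062196920764}{307742465}} = \frac{307742465}{26062196920764}$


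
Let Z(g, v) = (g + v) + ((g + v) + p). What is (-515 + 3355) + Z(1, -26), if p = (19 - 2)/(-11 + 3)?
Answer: 22303/8 ≈ 2787.9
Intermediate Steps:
p = -17/8 (p = 17/(-8) = 17*(-⅛) = -17/8 ≈ -2.1250)
Z(g, v) = -17/8 + 2*g + 2*v (Z(g, v) = (g + v) + ((g + v) - 17/8) = (g + v) + (-17/8 + g + v) = -17/8 + 2*g + 2*v)
(-515 + 3355) + Z(1, -26) = (-515 + 3355) + (-17/8 + 2*1 + 2*(-26)) = 2840 + (-17/8 + 2 - 52) = 2840 - 417/8 = 22303/8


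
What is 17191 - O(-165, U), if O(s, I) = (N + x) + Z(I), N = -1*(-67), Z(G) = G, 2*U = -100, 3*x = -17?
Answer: 51539/3 ≈ 17180.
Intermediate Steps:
x = -17/3 (x = (⅓)*(-17) = -17/3 ≈ -5.6667)
U = -50 (U = (½)*(-100) = -50)
N = 67
O(s, I) = 184/3 + I (O(s, I) = (67 - 17/3) + I = 184/3 + I)
17191 - O(-165, U) = 17191 - (184/3 - 50) = 17191 - 1*34/3 = 17191 - 34/3 = 51539/3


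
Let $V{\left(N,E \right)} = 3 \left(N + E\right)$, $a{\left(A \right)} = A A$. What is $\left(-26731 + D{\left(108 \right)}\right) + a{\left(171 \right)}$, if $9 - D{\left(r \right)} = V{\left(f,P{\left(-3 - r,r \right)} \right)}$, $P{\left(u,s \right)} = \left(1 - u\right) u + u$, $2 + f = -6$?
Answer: $40172$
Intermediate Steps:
$a{\left(A \right)} = A^{2}$
$f = -8$ ($f = -2 - 6 = -8$)
$P{\left(u,s \right)} = u + u \left(1 - u\right)$ ($P{\left(u,s \right)} = u \left(1 - u\right) + u = u + u \left(1 - u\right)$)
$V{\left(N,E \right)} = 3 E + 3 N$ ($V{\left(N,E \right)} = 3 \left(E + N\right) = 3 E + 3 N$)
$D{\left(r \right)} = 33 - 3 \left(-3 - r\right) \left(5 + r\right)$ ($D{\left(r \right)} = 9 - \left(3 \left(-3 - r\right) \left(2 - \left(-3 - r\right)\right) + 3 \left(-8\right)\right) = 9 - \left(3 \left(-3 - r\right) \left(2 + \left(3 + r\right)\right) - 24\right) = 9 - \left(3 \left(-3 - r\right) \left(5 + r\right) - 24\right) = 9 - \left(-24 + 3 \left(-3 - r\right) \left(5 + r\right)\right) = 33 - 3 \left(-3 - r\right) \left(5 + r\right)$)
$\left(-26731 + D{\left(108 \right)}\right) + a{\left(171 \right)} = \left(-26731 + \left(33 + 3 \left(3 + 108\right) \left(5 + 108\right)\right)\right) + 171^{2} = \left(-26731 + \left(33 + 3 \cdot 111 \cdot 113\right)\right) + 29241 = \left(-26731 + \left(33 + 37629\right)\right) + 29241 = \left(-26731 + 37662\right) + 29241 = 10931 + 29241 = 40172$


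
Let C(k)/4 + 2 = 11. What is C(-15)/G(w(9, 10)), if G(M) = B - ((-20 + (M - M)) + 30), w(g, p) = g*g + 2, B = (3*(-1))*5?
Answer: -36/25 ≈ -1.4400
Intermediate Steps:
B = -15 (B = -3*5 = -15)
C(k) = 36 (C(k) = -8 + 4*11 = -8 + 44 = 36)
w(g, p) = 2 + g² (w(g, p) = g² + 2 = 2 + g²)
G(M) = -25 (G(M) = -15 - ((-20 + (M - M)) + 30) = -15 - ((-20 + 0) + 30) = -15 - (-20 + 30) = -15 - 1*10 = -15 - 10 = -25)
C(-15)/G(w(9, 10)) = 36/(-25) = 36*(-1/25) = -36/25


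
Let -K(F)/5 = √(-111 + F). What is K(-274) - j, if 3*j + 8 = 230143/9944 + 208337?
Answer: -2071853719/29832 - 5*I*√385 ≈ -69451.0 - 98.107*I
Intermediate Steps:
K(F) = -5*√(-111 + F)
j = 2071853719/29832 (j = -8/3 + (230143/9944 + 208337)/3 = -8/3 + (⅓)*(2071933271/9944) = -8/3 + 2071933271/29832 = 2071853719/29832 ≈ 69451.)
K(-274) - j = -5*√(-111 - 274) - 1*2071853719/29832 = -5*I*√385 - 2071853719/29832 = -2071853719/29832 - 5*I*√385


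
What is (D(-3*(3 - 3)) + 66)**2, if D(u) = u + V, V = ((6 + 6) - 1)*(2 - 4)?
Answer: 1936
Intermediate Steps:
V = -22 (V = (12 - 1)*(-2) = 11*(-2) = -22)
D(u) = -22 + u (D(u) = u - 22 = -22 + u)
(D(-3*(3 - 3)) + 66)**2 = ((-22 - 3*(3 - 3)) + 66)**2 = ((-22 - 3*0) + 66)**2 = ((-22 + 0) + 66)**2 = (-22 + 66)**2 = 44**2 = 1936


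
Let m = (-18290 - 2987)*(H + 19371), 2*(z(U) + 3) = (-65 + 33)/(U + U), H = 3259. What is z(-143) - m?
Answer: 68854286509/143 ≈ 4.8150e+8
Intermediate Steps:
z(U) = -3 - 8/U (z(U) = -3 + ((-65 + 33)/(U + U))/2 = -3 + (-32*1/(2*U))/2 = -3 + (-16/U)/2 = -3 - 8/U)
m = -481498510 (m = (-18290 - 2987)*(3259 + 19371) = -21277*22630 = -481498510)
z(-143) - m = (-3 - 8/(-143)) - 1*(-481498510) = (-3 - 8*(-1/143)) + 481498510 = (-3 + 8/143) + 481498510 = -421/143 + 481498510 = 68854286509/143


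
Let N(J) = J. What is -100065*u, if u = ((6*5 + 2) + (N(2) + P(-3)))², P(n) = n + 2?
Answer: -108970785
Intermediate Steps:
P(n) = 2 + n
u = 1089 (u = ((6*5 + 2) + (2 + (2 - 3)))² = ((30 + 2) + (2 - 1))² = (32 + 1)² = 33² = 1089)
-100065*u = -100065*1089 = -108970785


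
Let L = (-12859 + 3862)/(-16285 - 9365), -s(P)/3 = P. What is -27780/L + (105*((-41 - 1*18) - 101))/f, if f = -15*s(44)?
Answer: -7838966720/98967 ≈ -79208.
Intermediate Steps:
s(P) = -3*P
f = 1980 (f = -(-45)*44 = -15*(-132) = 1980)
L = 2999/8550 (L = -8997/(-25650) = -8997*(-1/25650) = 2999/8550 ≈ 0.35076)
-27780/L + (105*((-41 - 1*18) - 101))/f = -27780/2999/8550 + (105*((-41 - 1*18) - 101))/1980 = -27780*8550/2999 + (105*((-41 - 18) - 101))*(1/1980) = -237519000/2999 + (105*(-59 - 101))*(1/1980) = -237519000/2999 + (105*(-160))*(1/1980) = -237519000/2999 - 16800*1/1980 = -237519000/2999 - 280/33 = -7838966720/98967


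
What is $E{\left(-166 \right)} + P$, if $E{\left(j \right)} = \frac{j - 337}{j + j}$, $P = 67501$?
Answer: $\frac{22410835}{332} \approx 67503.0$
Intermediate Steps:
$E{\left(j \right)} = \frac{-337 + j}{2 j}$
$E{\left(-166 \right)} + P = \frac{-337 - 166}{2 \left(-166\right)} + 67501 = \frac{1}{2} \left(- \frac{1}{166}\right) \left(-503\right) + 67501 = \frac{503}{332} + 67501 = \frac{22410835}{332}$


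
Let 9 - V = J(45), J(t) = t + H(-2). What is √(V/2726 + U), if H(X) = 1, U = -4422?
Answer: I*√32860318934/2726 ≈ 66.498*I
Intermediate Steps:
J(t) = 1 + t (J(t) = t + 1 = 1 + t)
V = -37 (V = 9 - (1 + 45) = 9 - 1*46 = 9 - 46 = -37)
√(V/2726 + U) = √(-37/2726 - 4422) = √(-12054409/2726) = I*√32860318934/2726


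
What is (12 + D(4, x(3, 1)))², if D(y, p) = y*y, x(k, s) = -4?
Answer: 784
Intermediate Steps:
D(y, p) = y²
(12 + D(4, x(3, 1)))² = (12 + 4²)² = (12 + 16)² = 28² = 784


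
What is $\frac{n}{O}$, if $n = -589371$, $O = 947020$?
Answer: $- \frac{589371}{947020} \approx -0.62234$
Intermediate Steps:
$\frac{n}{O} = - \frac{589371}{947020}$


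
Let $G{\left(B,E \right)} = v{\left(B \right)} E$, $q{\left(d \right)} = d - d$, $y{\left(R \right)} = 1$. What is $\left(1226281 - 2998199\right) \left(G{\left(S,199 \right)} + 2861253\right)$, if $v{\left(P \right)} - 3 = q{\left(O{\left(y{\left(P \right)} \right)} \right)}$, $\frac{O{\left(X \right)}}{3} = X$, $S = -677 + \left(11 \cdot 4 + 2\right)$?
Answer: $-5070963528300$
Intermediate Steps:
$S = -631$ ($S = -677 + \left(44 + 2\right) = -677 + 46 = -631$)
$O{\left(X \right)} = 3 X$
$q{\left(d \right)} = 0$
$v{\left(P \right)} = 3$ ($v{\left(P \right)} = 3 + 0 = 3$)
$G{\left(B,E \right)} = 3 E$
$\left(1226281 - 2998199\right) \left(G{\left(S,199 \right)} + 2861253\right) = \left(1226281 - 2998199\right) \left(3 \cdot 199 + 2861253\right) = - 1771918 \left(597 + 2861253\right) = \left(-1771918\right) 2861850 = -5070963528300$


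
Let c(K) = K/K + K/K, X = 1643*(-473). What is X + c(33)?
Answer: -777137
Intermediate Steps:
X = -777139
c(K) = 2 (c(K) = 1 + 1 = 2)
X + c(33) = -777139 + 2 = -777137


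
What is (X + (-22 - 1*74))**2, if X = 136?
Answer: 1600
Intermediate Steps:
(X + (-22 - 1*74))**2 = (136 + (-22 - 1*74))**2 = (136 + (-22 - 74))**2 = (136 - 96)**2 = 40**2 = 1600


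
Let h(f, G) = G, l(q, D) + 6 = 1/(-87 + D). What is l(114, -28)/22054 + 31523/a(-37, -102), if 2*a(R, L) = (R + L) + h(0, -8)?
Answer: -159897997237/372822870 ≈ -428.88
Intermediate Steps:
l(q, D) = -6 + 1/(-87 + D)
a(R, L) = -4 + L/2 + R/2 (a(R, L) = ((R + L) - 8)/2 = ((L + R) - 8)/2 = (-8 + L + R)/2 = -4 + L/2 + R/2)
l(114, -28)/22054 + 31523/a(-37, -102) = ((523 - 6*(-28))/(-87 - 28))/22054 + 31523/(-4 + (½)*(-102) + (½)*(-37)) = ((523 + 168)/(-115))*(1/22054) + 31523/(-4 - 51 - 37/2) = -1/115*691*(1/22054) + 31523/(-147/2) = -691/115*1/22054 + 31523*(-2/147) = -691/2536210 - 63046/147 = -159897997237/372822870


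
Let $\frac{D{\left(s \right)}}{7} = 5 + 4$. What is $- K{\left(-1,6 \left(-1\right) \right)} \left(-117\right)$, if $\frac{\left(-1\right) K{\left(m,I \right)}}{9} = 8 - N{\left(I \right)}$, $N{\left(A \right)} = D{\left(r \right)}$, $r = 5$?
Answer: $57915$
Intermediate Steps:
$D{\left(s \right)} = 63$ ($D{\left(s \right)} = 7 \left(5 + 4\right) = 7 \cdot 9 = 63$)
$N{\left(A \right)} = 63$
$K{\left(m,I \right)} = 495$ ($K{\left(m,I \right)} = - 9 \left(8 - 63\right) = \left(-9\right) \left(-55\right) = 495$)
$- K{\left(-1,6 \left(-1\right) \right)} \left(-117\right) = \left(-1\right) 495 \left(-117\right) = \left(-495\right) \left(-117\right) = 57915$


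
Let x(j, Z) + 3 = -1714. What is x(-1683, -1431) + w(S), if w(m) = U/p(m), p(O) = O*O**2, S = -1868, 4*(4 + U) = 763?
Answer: -44767300012523/26072976128 ≈ -1717.0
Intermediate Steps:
U = 747/4 (U = -4 + (1/4)*763 = -4 + 763/4 = 747/4 ≈ 186.75)
x(j, Z) = -1717 (x(j, Z) = -3 - 1714 = -1717)
p(O) = O**3
w(m) = 747/(4*m**3) (w(m) = 747/(4*(m**3)) = 747/(4*m**3))
x(-1683, -1431) + w(S) = -1717 + (747/4)/(-1868)**3 = -1717 + (747/4)*(-1/6518244032) = -1717 - 747/26072976128 = -44767300012523/26072976128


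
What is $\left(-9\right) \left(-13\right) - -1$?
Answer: $118$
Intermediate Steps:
$\left(-9\right) \left(-13\right) - -1 = 117 + \left(-1 + 2\right) = 117 + 1 = 118$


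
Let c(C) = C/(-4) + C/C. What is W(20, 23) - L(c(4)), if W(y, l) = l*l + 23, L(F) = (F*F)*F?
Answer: 552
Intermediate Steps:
c(C) = 1 - C/4 (c(C) = C*(-¼) + 1 = -C/4 + 1 = 1 - C/4)
L(F) = F³ (L(F) = F²*F = F³)
W(y, l) = 23 + l² (W(y, l) = l² + 23 = 23 + l²)
W(20, 23) - L(c(4)) = (23 + 23²) - (1 - ¼*4)³ = (23 + 529) - (1 - 1)³ = 552 - 1*0³ = 552 - 1*0 = 552 + 0 = 552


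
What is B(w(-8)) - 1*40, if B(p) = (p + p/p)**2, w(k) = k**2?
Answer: 4185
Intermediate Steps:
B(p) = (1 + p)**2 (B(p) = (p + 1)**2 = (1 + p)**2)
B(w(-8)) - 1*40 = (1 + (-8)**2)**2 - 1*40 = (1 + 64)**2 - 40 = 65**2 - 40 = 4225 - 40 = 4185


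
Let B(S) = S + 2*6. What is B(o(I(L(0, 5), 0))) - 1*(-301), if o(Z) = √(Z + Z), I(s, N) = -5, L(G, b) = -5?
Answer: 313 + I*√10 ≈ 313.0 + 3.1623*I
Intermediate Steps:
o(Z) = √2*√Z (o(Z) = √(2*Z) = √2*√Z)
B(S) = 12 + S (B(S) = S + 12 = 12 + S)
B(o(I(L(0, 5), 0))) - 1*(-301) = (12 + √2*√(-5)) - 1*(-301) = (12 + √2*(I*√5)) + 301 = (12 + I*√10) + 301 = 313 + I*√10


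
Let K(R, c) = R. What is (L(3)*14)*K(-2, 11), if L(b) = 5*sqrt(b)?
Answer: -140*sqrt(3) ≈ -242.49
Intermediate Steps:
(L(3)*14)*K(-2, 11) = ((5*sqrt(3))*14)*(-2) = (70*sqrt(3))*(-2) = -140*sqrt(3)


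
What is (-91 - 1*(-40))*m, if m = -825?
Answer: 42075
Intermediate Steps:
(-91 - 1*(-40))*m = (-91 - 1*(-40))*(-825) = (-91 + 40)*(-825) = -51*(-825) = 42075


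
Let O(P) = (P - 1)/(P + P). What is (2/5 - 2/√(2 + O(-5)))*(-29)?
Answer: -58/5 + 58*√65/13 ≈ 24.370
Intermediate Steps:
O(P) = (-1 + P)/(2*P) (O(P) = (-1 + P)/((2*P)) = (-1 + P)*(1/(2*P)) = (-1 + P)/(2*P))
(2/5 - 2/√(2 + O(-5)))*(-29) = (2/5 - 2/√(2 + (½)*(-1 - 5)/(-5)))*(-29) = (2*(⅕) - 2/√(2 + (½)*(-⅕)*(-6)))*(-29) = (⅖ - 2/√(2 + ⅗))*(-29) = (⅖ - 2*√65/13)*(-29) = -58/5 + 58*√65/13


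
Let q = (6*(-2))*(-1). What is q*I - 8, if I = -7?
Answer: -92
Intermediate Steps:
q = 12 (q = -12*(-1) = 12)
q*I - 8 = 12*(-7) - 8 = -84 - 8 = -92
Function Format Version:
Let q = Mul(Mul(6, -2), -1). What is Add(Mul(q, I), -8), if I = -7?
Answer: -92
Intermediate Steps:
q = 12 (q = Mul(-12, -1) = 12)
Add(Mul(q, I), -8) = Add(Mul(12, -7), -8) = Add(-84, -8) = -92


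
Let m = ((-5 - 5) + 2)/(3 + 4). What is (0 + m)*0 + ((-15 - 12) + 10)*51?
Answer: -867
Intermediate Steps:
m = -8/7 (m = (-10 + 2)/7 = -8*⅐ = -8/7 ≈ -1.1429)
(0 + m)*0 + ((-15 - 12) + 10)*51 = (0 - 8/7)*0 + ((-15 - 12) + 10)*51 = -8/7*0 + (-27 + 10)*51 = 0 - 17*51 = 0 - 867 = -867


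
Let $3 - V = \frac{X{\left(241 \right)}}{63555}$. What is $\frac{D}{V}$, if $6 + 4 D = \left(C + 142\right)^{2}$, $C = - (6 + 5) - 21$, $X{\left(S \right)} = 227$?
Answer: $\frac{384317085}{380876} \approx 1009.0$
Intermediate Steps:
$C = -32$ ($C = \left(-1\right) 11 - 21 = -11 - 21 = -32$)
$V = \frac{190438}{63555}$ ($V = 3 - \frac{227}{63555} = \frac{190438}{63555} \approx 2.9964$)
$D = \frac{6047}{2}$ ($D = - \frac{3}{2} + \frac{\left(-32 + 142\right)^{2}}{4} = - \frac{3}{2} + \frac{110^{2}}{4} = - \frac{3}{2} + \frac{1}{4} \cdot 12100 = - \frac{3}{2} + 3025 = \frac{6047}{2} \approx 3023.5$)
$\frac{D}{V} = \frac{6047}{2 \cdot \frac{190438}{63555}} = \frac{6047}{2} \cdot \frac{63555}{190438} = \frac{384317085}{380876}$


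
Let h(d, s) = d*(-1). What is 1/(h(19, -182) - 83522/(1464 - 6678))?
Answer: -2607/7772 ≈ -0.33543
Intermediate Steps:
h(d, s) = -d
1/(h(19, -182) - 83522/(1464 - 6678)) = 1/(-1*19 - 83522/(1464 - 6678)) = 1/(-19 - 83522/(-5214)) = 1/(-19 - 83522*(-1/5214)) = 1/(-19 + 41761/2607) = 1/(-7772/2607) = -2607/7772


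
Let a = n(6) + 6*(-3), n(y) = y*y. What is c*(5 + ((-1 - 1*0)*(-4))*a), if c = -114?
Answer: -8778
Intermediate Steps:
n(y) = y²
a = 18 (a = 6² + 6*(-3) = 36 - 18 = 18)
c*(5 + ((-1 - 1*0)*(-4))*a) = -114*(5 + ((-1 - 1*0)*(-4))*18) = -114*(5 + ((-1 + 0)*(-4))*18) = -114*(5 - 1*(-4)*18) = -114*(5 + 4*18) = -114*(5 + 72) = -114*77 = -8778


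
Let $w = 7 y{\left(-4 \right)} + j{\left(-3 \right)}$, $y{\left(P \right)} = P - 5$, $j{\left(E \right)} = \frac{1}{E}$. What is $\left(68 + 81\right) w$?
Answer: $- \frac{28310}{3} \approx -9436.7$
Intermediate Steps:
$y{\left(P \right)} = -5 + P$ ($y{\left(P \right)} = P - 5 = -5 + P$)
$w = - \frac{190}{3}$ ($w = 7 \left(-5 - 4\right) + \frac{1}{-3} = 7 \left(-9\right) - \frac{1}{3} = -63 - \frac{1}{3} = - \frac{190}{3} \approx -63.333$)
$\left(68 + 81\right) w = \left(68 + 81\right) \left(- \frac{190}{3}\right) = 149 \left(- \frac{190}{3}\right) = - \frac{28310}{3}$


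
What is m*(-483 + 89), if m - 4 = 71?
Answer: -29550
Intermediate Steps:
m = 75 (m = 4 + 71 = 75)
m*(-483 + 89) = 75*(-483 + 89) = 75*(-394) = -29550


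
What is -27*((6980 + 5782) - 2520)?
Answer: -276534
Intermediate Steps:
-27*((6980 + 5782) - 2520) = -27*(12762 - 2520) = -27*10242 = -276534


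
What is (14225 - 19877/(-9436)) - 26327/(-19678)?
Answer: 1320980217489/92840804 ≈ 14228.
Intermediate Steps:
(14225 - 19877/(-9436)) - 26327/(-19678) = (14225 - 19877*(-1/9436)) - 26327*(-1/19678) = (14225 + 19877/9436) + 26327/19678 = 134246977/9436 + 26327/19678 = 1320980217489/92840804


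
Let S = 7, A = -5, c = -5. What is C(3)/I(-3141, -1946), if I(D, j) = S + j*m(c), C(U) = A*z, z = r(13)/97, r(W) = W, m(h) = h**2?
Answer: 65/4718371 ≈ 1.3776e-5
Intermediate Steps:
z = 13/97 ≈ 0.13402
C(U) = -65/97 (C(U) = -5*13/97 = -65/97)
I(D, j) = 7 + 25*j (I(D, j) = 7 + j*(-5)**2 = 7 + j*25 = 7 + 25*j)
C(3)/I(-3141, -1946) = -65/(97*(7 + 25*(-1946))) = -65/(97*(7 - 48650)) = -65/97/(-48643) = -65/97*(-1/48643) = 65/4718371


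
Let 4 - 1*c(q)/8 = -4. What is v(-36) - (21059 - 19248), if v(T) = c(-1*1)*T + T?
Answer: -4151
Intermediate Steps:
c(q) = 64 (c(q) = 32 - 8*(-4) = 32 + 32 = 64)
v(T) = 65*T (v(T) = 64*T + T = 65*T)
v(-36) - (21059 - 19248) = 65*(-36) - (21059 - 19248) = -2340 - 1*1811 = -2340 - 1811 = -4151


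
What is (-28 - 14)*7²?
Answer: -2058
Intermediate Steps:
(-28 - 14)*7² = -42*49 = -2058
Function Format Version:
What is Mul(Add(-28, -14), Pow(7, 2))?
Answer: -2058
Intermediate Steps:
Mul(Add(-28, -14), Pow(7, 2)) = Mul(-42, 49) = -2058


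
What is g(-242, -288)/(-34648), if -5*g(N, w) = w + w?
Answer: -72/21655 ≈ -0.0033249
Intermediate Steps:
g(N, w) = -2*w/5 (g(N, w) = -(w + w)/5 = -2*w/5)
g(-242, -288)/(-34648) = -2/5*(-288)/(-34648) = (576/5)*(-1/34648) = -72/21655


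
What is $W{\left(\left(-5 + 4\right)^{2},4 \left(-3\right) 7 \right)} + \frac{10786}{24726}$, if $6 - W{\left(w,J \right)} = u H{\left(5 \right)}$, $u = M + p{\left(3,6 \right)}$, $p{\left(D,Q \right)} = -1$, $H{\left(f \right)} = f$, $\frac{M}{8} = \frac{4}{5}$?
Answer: $- \frac{254230}{12363} \approx -20.564$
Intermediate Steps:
$M = \frac{32}{5}$ ($M = 8 \cdot \frac{4}{5} = \frac{32}{5} \approx 6.4$)
$u = \frac{27}{5}$ ($u = \frac{32}{5} - 1 = \frac{27}{5} \approx 5.4$)
$W{\left(w,J \right)} = -21$ ($W{\left(w,J \right)} = 6 - \frac{27}{5} \cdot 5 = 6 - 27 = -21$)
$W{\left(\left(-5 + 4\right)^{2},4 \left(-3\right) 7 \right)} + \frac{10786}{24726} = -21 + \frac{10786}{24726} = -21 + 10786 \cdot \frac{1}{24726} = -21 + \frac{5393}{12363} = - \frac{254230}{12363}$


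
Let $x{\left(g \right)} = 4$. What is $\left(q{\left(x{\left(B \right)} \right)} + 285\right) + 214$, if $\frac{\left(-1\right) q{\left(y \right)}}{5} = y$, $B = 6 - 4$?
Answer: $479$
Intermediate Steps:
$B = 2$ ($B = 6 - 4 = 2$)
$q{\left(y \right)} = - 5 y$
$\left(q{\left(x{\left(B \right)} \right)} + 285\right) + 214 = \left(\left(-5\right) 4 + 285\right) + 214 = \left(-20 + 285\right) + 214 = 265 + 214 = 479$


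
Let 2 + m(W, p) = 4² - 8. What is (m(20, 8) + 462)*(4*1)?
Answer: 1872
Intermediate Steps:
m(W, p) = 6 (m(W, p) = -2 + (4² - 8) = -2 + (16 - 8) = -2 + 8 = 6)
(m(20, 8) + 462)*(4*1) = (6 + 462)*(4*1) = 468*4 = 1872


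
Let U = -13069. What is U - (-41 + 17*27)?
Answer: -13487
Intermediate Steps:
U - (-41 + 17*27) = -13069 - (-41 + 17*27) = -13069 - (-41 + 459) = -13069 - 1*418 = -13069 - 418 = -13487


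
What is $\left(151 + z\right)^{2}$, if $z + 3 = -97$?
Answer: $2601$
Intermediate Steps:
$z = -100$ ($z = -3 - 97 = -100$)
$\left(151 + z\right)^{2} = \left(151 - 100\right)^{2} = 51^{2} = 2601$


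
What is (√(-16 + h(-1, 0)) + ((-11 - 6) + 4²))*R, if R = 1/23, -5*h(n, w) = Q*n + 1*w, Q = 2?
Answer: -1/23 + I*√390/115 ≈ -0.043478 + 0.17173*I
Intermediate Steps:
h(n, w) = -2*n/5 - w/5 (h(n, w) = -(2*n + 1*w)/5 = -(2*n + w)/5 = -(w + 2*n)/5 = -2*n/5 - w/5)
R = 1/23 ≈ 0.043478
(√(-16 + h(-1, 0)) + ((-11 - 6) + 4²))*R = (√(-16 + (-⅖*(-1) - ⅕*0)) + ((-11 - 6) + 4²))*(1/23) = (√(-16 + (⅖ + 0)) + (-17 + 16))*(1/23) = (√(-16 + ⅖) - 1)*(1/23) = (√(-78/5) - 1)*(1/23) = (I*√390/5 - 1)*(1/23) = (-1 + I*√390/5)*(1/23) = -1/23 + I*√390/115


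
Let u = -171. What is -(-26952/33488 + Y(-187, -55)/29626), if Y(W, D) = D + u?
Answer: 50378015/62007218 ≈ 0.81245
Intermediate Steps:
Y(W, D) = -171 + D (Y(W, D) = D - 171 = -171 + D)
-(-26952/33488 + Y(-187, -55)/29626) = -(-26952/33488 + (-171 - 55)/29626) = -(-26952*1/33488 - 226*1/29626) = -(-3369/4186 - 113/14813) = -1*(-50378015/62007218) = 50378015/62007218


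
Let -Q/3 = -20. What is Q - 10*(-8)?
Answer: 140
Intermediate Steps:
Q = 60 (Q = -3*(-20) = 60)
Q - 10*(-8) = 60 - 10*(-8) = 60 + 80 = 140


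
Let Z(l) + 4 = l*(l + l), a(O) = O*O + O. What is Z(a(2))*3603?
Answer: 245004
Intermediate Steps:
a(O) = O + O² (a(O) = O² + O = O + O²)
Z(l) = -4 + 2*l² (Z(l) = -4 + l*(l + l) = -4 + l*(2*l) = -4 + 2*l²)
Z(a(2))*3603 = (-4 + 2*(2*(1 + 2))²)*3603 = (-4 + 2*(2*3)²)*3603 = (-4 + 2*6²)*3603 = (-4 + 2*36)*3603 = (-4 + 72)*3603 = 68*3603 = 245004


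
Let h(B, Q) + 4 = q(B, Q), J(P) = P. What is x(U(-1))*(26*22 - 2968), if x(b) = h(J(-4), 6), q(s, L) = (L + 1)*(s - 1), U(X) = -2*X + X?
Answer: 93444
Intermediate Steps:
U(X) = -X
q(s, L) = (1 + L)*(-1 + s)
h(B, Q) = -5 + B - Q + B*Q (h(B, Q) = -4 + (-1 + B - Q + Q*B) = -4 + (-1 + B - Q + B*Q) = -5 + B - Q + B*Q)
x(b) = -39 (x(b) = -5 - 4 - 1*6 - 4*6 = -5 - 4 - 6 - 24 = -39)
x(U(-1))*(26*22 - 2968) = -39*(26*22 - 2968) = -39*(572 - 2968) = -39*(-2396) = 93444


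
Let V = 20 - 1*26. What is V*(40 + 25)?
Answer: -390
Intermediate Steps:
V = -6 (V = 20 - 26 = -6)
V*(40 + 25) = -6*(40 + 25) = -6*65 = -390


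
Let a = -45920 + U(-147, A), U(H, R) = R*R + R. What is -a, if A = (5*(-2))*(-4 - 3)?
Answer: 40950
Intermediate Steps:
A = 70 (A = -10*(-7) = 70)
U(H, R) = R + R² (U(H, R) = R² + R = R + R²)
a = -40950 (a = -45920 + 70*(1 + 70) = -45920 + 70*71 = -45920 + 4970 = -40950)
-a = -1*(-40950) = 40950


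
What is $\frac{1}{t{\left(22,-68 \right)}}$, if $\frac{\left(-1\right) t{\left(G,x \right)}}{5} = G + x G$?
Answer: $\frac{1}{7370} \approx 0.00013569$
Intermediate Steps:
$t{\left(G,x \right)} = - 5 G - 5 G x$ ($t{\left(G,x \right)} = - 5 \left(G + x G\right) = - 5 \left(G + G x\right) = - 5 G - 5 G x$)
$\frac{1}{t{\left(22,-68 \right)}} = \frac{1}{\left(-5\right) 22 \left(1 - 68\right)} = \frac{1}{\left(-5\right) 22 \left(-67\right)} = \frac{1}{7370}$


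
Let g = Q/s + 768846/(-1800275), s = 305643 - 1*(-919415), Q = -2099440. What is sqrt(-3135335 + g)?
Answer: I*sqrt(152501898306011227914498171721)/220544129095 ≈ 1770.7*I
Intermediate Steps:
s = 1225058 (s = 305643 + 919415 = 1225058)
g = -2360725144534/1102720645475 (g = -2099440/1225058 + 768846/(-1800275) = -2099440*1/1225058 + 768846*(-1/1800275) = -1049720/612529 - 768846/1800275 = -2360725144534/1102720645475 ≈ -2.1408)
sqrt(-3135335 + g) = sqrt(-3135335 - 2360725144534/1102720645475) = sqrt(-3457400995705503659/1102720645475) = I*sqrt(152501898306011227914498171721)/220544129095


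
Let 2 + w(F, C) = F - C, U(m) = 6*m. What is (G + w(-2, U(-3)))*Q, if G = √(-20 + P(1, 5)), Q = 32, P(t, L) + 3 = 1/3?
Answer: 448 + 64*I*√51/3 ≈ 448.0 + 152.35*I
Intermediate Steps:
P(t, L) = -8/3 (P(t, L) = -3 + 1/3 = -3 + ⅓ = -8/3)
w(F, C) = -2 + F - C (w(F, C) = -2 + (F - C) = -2 + F - C)
G = 2*I*√51/3 (G = √(-20 - 8/3) = √(-68/3) = 2*I*√51/3 ≈ 4.761*I)
(G + w(-2, U(-3)))*Q = (2*I*√51/3 + (-2 - 2 - 6*(-3)))*32 = (2*I*√51/3 + (-2 - 2 - 1*(-18)))*32 = (2*I*√51/3 + (-2 - 2 + 18))*32 = (2*I*√51/3 + 14)*32 = (14 + 2*I*√51/3)*32 = 448 + 64*I*√51/3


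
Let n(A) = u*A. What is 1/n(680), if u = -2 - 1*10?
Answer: -1/8160 ≈ -0.00012255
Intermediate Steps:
u = -12 (u = -2 - 10 = -12)
n(A) = -12*A
1/n(680) = 1/(-12*680) = 1/(-8160) = -1/8160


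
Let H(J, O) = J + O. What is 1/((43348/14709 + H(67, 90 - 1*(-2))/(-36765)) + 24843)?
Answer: 20028755/497633299372 ≈ 4.0248e-5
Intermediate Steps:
1/((43348/14709 + H(67, 90 - 1*(-2))/(-36765)) + 24843) = 1/((43348/14709 + (67 + (90 - 1*(-2)))/(-36765)) + 24843) = 1/((43348*(1/14709) + (67 + (90 + 2))*(-1/36765)) + 24843) = 1/((43348/14709 + (67 + 92)*(-1/36765)) + 24843) = 1/((43348/14709 + 159*(-1/36765)) + 24843) = 1/((43348/14709 - 53/12255) + 24843) = 1/(58938907/20028755 + 24843) = 1/(497633299372/20028755) = 20028755/497633299372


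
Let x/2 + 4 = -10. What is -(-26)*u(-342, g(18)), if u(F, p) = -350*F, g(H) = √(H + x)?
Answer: 3112200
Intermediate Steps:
x = -28 (x = -8 + 2*(-10) = -8 - 20 = -28)
g(H) = √(-28 + H) (g(H) = √(H - 28) = √(-28 + H))
-(-26)*u(-342, g(18)) = -(-26)*(-350*(-342)) = -(-26)*119700 = -1*(-3112200) = 3112200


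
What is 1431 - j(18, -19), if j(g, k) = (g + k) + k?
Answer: 1451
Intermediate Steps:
j(g, k) = g + 2*k
1431 - j(18, -19) = 1431 - (18 + 2*(-19)) = 1431 - (18 - 38) = 1431 - 1*(-20) = 1431 + 20 = 1451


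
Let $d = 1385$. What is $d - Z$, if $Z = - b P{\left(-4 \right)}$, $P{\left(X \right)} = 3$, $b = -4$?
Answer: $1373$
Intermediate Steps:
$Z = 12$ ($Z = \left(-1\right) \left(-4\right) 3 = 4 \cdot 3 = 12$)
$d - Z = 1385 - 12 = 1373$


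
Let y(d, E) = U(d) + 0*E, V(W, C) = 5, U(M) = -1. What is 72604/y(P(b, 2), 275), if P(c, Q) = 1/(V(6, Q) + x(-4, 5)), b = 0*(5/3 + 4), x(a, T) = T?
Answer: -72604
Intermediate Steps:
b = 0 (b = 0*(5*(⅓) + 4) = 0*(5/3 + 4) = 0*(17/3) = 0)
P(c, Q) = ⅒ (P(c, Q) = 1/(5 + 5) = 1/10 = ⅒)
y(d, E) = -1 (y(d, E) = -1 + 0*E = -1 + 0 = -1)
72604/y(P(b, 2), 275) = 72604/(-1) = 72604*(-1) = -72604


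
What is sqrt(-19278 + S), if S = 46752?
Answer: sqrt(27474) ≈ 165.75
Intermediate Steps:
sqrt(-19278 + S) = sqrt(-19278 + 46752) = sqrt(27474)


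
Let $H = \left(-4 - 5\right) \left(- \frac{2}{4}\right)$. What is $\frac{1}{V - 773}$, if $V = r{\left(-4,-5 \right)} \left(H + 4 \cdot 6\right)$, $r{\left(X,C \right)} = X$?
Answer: $- \frac{1}{887} \approx -0.0011274$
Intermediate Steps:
$H = \frac{9}{2}$ ($H = - 9 \left(\left(-2\right) \frac{1}{4}\right) = \left(-9\right) \left(- \frac{1}{2}\right) = \frac{9}{2} \approx 4.5$)
$V = -114$ ($V = - 4 \left(\frac{9}{2} + 4 \cdot 6\right) = - 4 \left(\frac{9}{2} + 24\right) = \left(-4\right) \frac{57}{2} = -114$)
$\frac{1}{V - 773} = \frac{1}{-114 - 773} = \frac{1}{-887} = - \frac{1}{887}$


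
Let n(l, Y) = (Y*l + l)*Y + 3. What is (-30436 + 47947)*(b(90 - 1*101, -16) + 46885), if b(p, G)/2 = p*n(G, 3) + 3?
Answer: 893919039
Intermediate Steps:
n(l, Y) = 3 + Y*(l + Y*l) (n(l, Y) = (l + Y*l)*Y + 3 = Y*(l + Y*l) + 3 = 3 + Y*(l + Y*l))
b(p, G) = 6 + 2*p*(3 + 12*G) (b(p, G) = 2*(p*(3 + 3*G + G*3²) + 3) = 2*(p*(3 + 3*G + G*9) + 3) = 2*(p*(3 + 3*G + 9*G) + 3) = 2*(p*(3 + 12*G) + 3) = 2*(3 + p*(3 + 12*G)) = 6 + 2*p*(3 + 12*G))
(-30436 + 47947)*(b(90 - 1*101, -16) + 46885) = (-30436 + 47947)*((6 + 6*(90 - 1*101)*(1 + 4*(-16))) + 46885) = 17511*((6 + 6*(90 - 101)*(1 - 64)) + 46885) = 17511*((6 + 6*(-11)*(-63)) + 46885) = 17511*((6 + 4158) + 46885) = 17511*(4164 + 46885) = 17511*51049 = 893919039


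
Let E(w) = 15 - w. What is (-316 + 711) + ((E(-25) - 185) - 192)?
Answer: 58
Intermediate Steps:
(-316 + 711) + ((E(-25) - 185) - 192) = (-316 + 711) + (((15 - 1*(-25)) - 185) - 192) = 395 + (((15 + 25) - 185) - 192) = 395 + ((40 - 185) - 192) = 395 + (-145 - 192) = 395 - 337 = 58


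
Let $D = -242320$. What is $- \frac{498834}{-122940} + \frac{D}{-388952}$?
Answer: $\frac{1554259047}{332067770} \approx 4.6805$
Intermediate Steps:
$- \frac{498834}{-122940} + \frac{D}{-388952} = - \frac{498834}{-122940} - \frac{242320}{-388952} = \left(-498834\right) \left(- \frac{1}{122940}\right) - - \frac{30290}{48619} = \frac{27713}{6830} + \frac{30290}{48619} = \frac{1554259047}{332067770}$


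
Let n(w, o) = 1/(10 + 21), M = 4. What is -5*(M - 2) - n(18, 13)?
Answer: -311/31 ≈ -10.032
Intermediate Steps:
n(w, o) = 1/31
-5*(M - 2) - n(18, 13) = -5*(4 - 2) - 1*1/31 = -5*2 - 1/31 = -10 - 1/31 = -311/31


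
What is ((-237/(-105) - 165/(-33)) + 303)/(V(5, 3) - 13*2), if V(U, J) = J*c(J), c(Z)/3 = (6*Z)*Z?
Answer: 10859/16100 ≈ 0.67447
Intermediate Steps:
c(Z) = 18*Z² (c(Z) = 3*((6*Z)*Z) = 3*(6*Z²) = 18*Z²)
V(U, J) = 18*J³ (V(U, J) = J*(18*J²) = 18*J³)
((-237/(-105) - 165/(-33)) + 303)/(V(5, 3) - 13*2) = ((-237/(-105) - 165/(-33)) + 303)/(18*3³ - 13*2) = ((-237*(-1/105) - 165*(-1/33)) + 303)/(18*27 - 26) = ((79/35 + 5) + 303)/(486 - 26) = (254/35 + 303)/460 = (10859/35)*(1/460) = 10859/16100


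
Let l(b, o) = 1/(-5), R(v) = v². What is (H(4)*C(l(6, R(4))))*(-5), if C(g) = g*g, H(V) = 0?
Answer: 0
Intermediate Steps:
l(b, o) = -⅕
C(g) = g²
(H(4)*C(l(6, R(4))))*(-5) = (0*(-⅕)²)*(-5) = (0*(1/25))*(-5) = 0*(-5) = 0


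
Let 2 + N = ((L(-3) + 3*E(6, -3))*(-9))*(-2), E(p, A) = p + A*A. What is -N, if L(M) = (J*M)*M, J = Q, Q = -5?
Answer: 2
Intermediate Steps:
J = -5
E(p, A) = p + A**2
L(M) = -5*M**2 (L(M) = (-5*M)*M = -5*M**2)
N = -2 (N = -2 + ((-5*(-3)**2 + 3*(6 + (-3)**2))*(-9))*(-2) = -2 + ((-5*9 + 3*(6 + 9))*(-9))*(-2) = -2 + ((-45 + 3*15)*(-9))*(-2) = -2 + ((-45 + 45)*(-9))*(-2) = -2 + (0*(-9))*(-2) = -2 + 0*(-2) = -2 + 0 = -2)
-N = -1*(-2) = 2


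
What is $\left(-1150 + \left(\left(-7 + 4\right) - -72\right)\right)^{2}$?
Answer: $1168561$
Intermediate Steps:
$\left(-1150 + \left(\left(-7 + 4\right) - -72\right)\right)^{2} = \left(-1150 + \left(-3 + 72\right)\right)^{2} = \left(-1150 + 69\right)^{2} = \left(-1081\right)^{2} = 1168561$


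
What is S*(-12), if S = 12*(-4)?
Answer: 576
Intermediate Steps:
S = -48
S*(-12) = -48*(-12) = 576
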